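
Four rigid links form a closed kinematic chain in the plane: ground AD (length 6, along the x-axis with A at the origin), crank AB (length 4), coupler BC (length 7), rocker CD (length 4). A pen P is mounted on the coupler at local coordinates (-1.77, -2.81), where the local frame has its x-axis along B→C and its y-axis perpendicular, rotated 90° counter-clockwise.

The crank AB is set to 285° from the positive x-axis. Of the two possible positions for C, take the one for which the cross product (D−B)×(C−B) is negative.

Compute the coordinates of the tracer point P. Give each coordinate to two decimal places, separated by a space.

-0.57 -6.77

A=(0,0), D=(6.00,0)
B = A + 4.00·(cos285°, sin285°) = (1.0353, -3.8637)
|BD| = 6.2910
circle(B,7.00) ∩ circle(D,4.00): a=5.7683, h=3.9657
  candidates: C₊=(3.1519,2.8086) cross=24.948; C₋=(8.0231,-3.4507) cross=-24.948
  mode - wants cross < 0 → take C=(8.0231,-3.4507) (cross=-24.948)
ex = (C−B)/|BC| = (0.9983,0.0590); ey = (-0.0590,0.9983)
P = B + -1.77·ex + -2.81·ey = (-0.5658,-6.7732)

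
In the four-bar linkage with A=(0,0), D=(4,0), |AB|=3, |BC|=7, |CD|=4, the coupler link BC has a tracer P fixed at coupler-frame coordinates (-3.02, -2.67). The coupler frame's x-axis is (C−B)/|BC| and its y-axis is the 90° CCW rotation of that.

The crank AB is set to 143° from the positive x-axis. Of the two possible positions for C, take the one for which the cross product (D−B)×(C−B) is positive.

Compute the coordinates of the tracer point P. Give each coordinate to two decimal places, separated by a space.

-4.43 -1.67

A=(0,0), D=(4.00,0)
B = A + 3.00·(cos143°, sin143°) = (-2.3959, 1.8054)
|BD| = 6.6458
circle(B,7.00) ∩ circle(D,4.00): a=5.8057, h=3.9108
  candidates: C₊=(4.2538,3.9919) cross=25.990; C₋=(2.1290,-3.5354) cross=-25.990
  mode + wants cross > 0 → take C=(4.2538,3.9919) (cross=25.990)
ex = (C−B)/|BC| = (0.9500,0.3124); ey = (-0.3124,0.9500)
P = B + -3.02·ex + -2.67·ey = (-4.4308,-1.6743)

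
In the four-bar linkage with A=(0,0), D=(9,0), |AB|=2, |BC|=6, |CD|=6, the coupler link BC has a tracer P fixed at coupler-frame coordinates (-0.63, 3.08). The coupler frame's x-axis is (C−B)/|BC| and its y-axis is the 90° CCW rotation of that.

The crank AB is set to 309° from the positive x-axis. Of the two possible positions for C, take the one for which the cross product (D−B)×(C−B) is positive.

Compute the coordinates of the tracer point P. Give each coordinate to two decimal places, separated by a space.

A=(0,0), D=(9.00,0)
B = A + 2.00·(cos309°, sin309°) = (1.2586, -1.5543)
|BD| = 7.8959
circle(B,6.00) ∩ circle(D,6.00): a=3.9479, h=4.5182
  candidates: C₊=(4.2399,3.6526) cross=35.675; C₋=(6.0187,-5.2069) cross=-35.675
  mode + wants cross > 0 → take C=(4.2399,3.6526) (cross=35.675)
ex = (C−B)/|BC| = (0.4969,0.8678); ey = (-0.8678,0.4969)
P = B + -0.63·ex + 3.08·ey = (-1.7273,-0.5706)

-1.73 -0.57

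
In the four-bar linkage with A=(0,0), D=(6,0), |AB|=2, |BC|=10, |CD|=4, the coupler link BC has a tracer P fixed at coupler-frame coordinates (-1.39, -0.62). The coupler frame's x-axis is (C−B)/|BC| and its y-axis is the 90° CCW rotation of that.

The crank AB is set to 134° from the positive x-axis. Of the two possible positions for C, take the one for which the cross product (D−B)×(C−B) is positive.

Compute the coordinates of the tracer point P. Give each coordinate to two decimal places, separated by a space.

-2.65 0.59

A=(0,0), D=(6.00,0)
B = A + 2.00·(cos134°, sin134°) = (-1.3893, 1.4387)
|BD| = 7.5281
circle(B,10.00) ∩ circle(D,4.00): a=9.3432, h=3.5645
  candidates: C₊=(8.4628,3.1519) cross=26.834; C₋=(7.1004,-3.8457) cross=-26.834
  mode + wants cross > 0 → take C=(8.4628,3.1519) (cross=26.834)
ex = (C−B)/|BC| = (0.9852,0.1713); ey = (-0.1713,0.9852)
P = B + -1.39·ex + -0.62·ey = (-2.6525,0.5897)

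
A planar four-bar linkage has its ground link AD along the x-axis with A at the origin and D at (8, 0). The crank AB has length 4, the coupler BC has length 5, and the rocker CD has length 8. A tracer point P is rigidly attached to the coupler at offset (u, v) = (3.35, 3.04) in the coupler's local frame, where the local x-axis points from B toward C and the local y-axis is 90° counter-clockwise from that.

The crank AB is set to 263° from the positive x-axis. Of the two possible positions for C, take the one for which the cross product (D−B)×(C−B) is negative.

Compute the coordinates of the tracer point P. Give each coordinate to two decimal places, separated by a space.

3.98 -3.29

A=(0,0), D=(8.00,0)
B = A + 4.00·(cos263°, sin263°) = (-0.4875, -3.9702)
|BD| = 9.3701
circle(B,5.00) ∩ circle(D,8.00): a=2.6040, h=4.2684
  candidates: C₊=(0.0627,0.9995) cross=39.995; C₋=(3.6798,-6.7332) cross=-39.995
  mode - wants cross < 0 → take C=(3.6798,-6.7332) (cross=-39.995)
ex = (C−B)/|BC| = (0.8334,-0.5526); ey = (0.5526,0.8334)
P = B + 3.35·ex + 3.04·ey = (3.9845,-3.2877)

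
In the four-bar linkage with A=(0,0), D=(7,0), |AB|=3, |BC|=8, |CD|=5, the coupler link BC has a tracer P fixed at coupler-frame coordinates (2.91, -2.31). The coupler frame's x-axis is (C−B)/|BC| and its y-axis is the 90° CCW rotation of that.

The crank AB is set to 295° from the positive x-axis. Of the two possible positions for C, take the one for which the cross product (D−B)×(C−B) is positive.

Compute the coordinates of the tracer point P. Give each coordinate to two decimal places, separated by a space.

4.62 -1.11

A=(0,0), D=(7.00,0)
B = A + 3.00·(cos295°, sin295°) = (1.2679, -2.7189)
|BD| = 6.3443
circle(B,8.00) ∩ circle(D,5.00): a=6.2458, h=4.9990
  candidates: C₊=(4.7686,4.4745) cross=31.715; C₋=(9.0534,-4.5589) cross=-31.715
  mode + wants cross > 0 → take C=(4.7686,4.4745) (cross=31.715)
ex = (C−B)/|BC| = (0.4376,0.8992); ey = (-0.8992,0.4376)
P = B + 2.91·ex + -2.31·ey = (4.6183,-1.1132)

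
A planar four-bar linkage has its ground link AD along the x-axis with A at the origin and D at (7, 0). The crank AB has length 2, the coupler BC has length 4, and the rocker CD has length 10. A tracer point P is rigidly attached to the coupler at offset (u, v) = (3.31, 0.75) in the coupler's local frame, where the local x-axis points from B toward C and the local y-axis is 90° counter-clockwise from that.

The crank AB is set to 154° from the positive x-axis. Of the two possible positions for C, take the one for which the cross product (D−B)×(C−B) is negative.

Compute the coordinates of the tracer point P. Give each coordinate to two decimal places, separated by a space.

-1.66 -2.51

A=(0,0), D=(7.00,0)
B = A + 2.00·(cos154°, sin154°) = (-1.7976, 0.8767)
|BD| = 8.8412
circle(B,4.00) ∩ circle(D,10.00): a=-0.3299, h=3.9864
  candidates: C₊=(-1.7306,4.8762) cross=35.244; C₋=(-2.5212,-3.0573) cross=-35.244
  mode - wants cross < 0 → take C=(-2.5212,-3.0573) (cross=-35.244)
ex = (C−B)/|BC| = (-0.1809,-0.9835); ey = (0.9835,-0.1809)
P = B + 3.31·ex + 0.75·ey = (-1.6587,-2.5143)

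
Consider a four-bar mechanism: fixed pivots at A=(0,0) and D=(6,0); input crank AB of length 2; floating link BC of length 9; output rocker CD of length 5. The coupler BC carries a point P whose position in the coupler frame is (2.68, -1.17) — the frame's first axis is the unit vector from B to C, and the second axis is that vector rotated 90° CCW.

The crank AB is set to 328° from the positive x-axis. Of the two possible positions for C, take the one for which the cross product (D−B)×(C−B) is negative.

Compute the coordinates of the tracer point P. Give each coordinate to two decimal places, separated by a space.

4.27 -2.45

A=(0,0), D=(6.00,0)
B = A + 2.00·(cos328°, sin328°) = (1.6961, -1.0598)
|BD| = 4.4325
circle(B,9.00) ∩ circle(D,5.00): a=8.5332, h=2.8607
  candidates: C₊=(9.2978,3.7583) cross=12.680; C₋=(10.6658,-1.7972) cross=-12.680
  mode - wants cross < 0 → take C=(10.6658,-1.7972) (cross=-12.680)
ex = (C−B)/|BC| = (0.9966,-0.0819); ey = (0.0819,0.9966)
P = B + 2.68·ex + -1.17·ey = (4.2712,-2.4455)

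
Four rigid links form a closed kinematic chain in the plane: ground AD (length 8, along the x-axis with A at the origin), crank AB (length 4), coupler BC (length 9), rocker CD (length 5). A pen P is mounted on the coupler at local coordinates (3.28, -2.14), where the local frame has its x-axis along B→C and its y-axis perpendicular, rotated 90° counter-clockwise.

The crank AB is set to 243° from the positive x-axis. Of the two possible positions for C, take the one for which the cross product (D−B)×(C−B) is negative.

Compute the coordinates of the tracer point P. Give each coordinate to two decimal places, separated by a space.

1.11 -6.17

A=(0,0), D=(8.00,0)
B = A + 4.00·(cos243°, sin243°) = (-1.8160, -3.5640)
|BD| = 10.4430
circle(B,9.00) ∩ circle(D,5.00): a=7.9027, h=4.3066
  candidates: C₊=(4.1425,3.1811) cross=44.974; C₋=(7.0821,-4.9150) cross=-44.974
  mode - wants cross < 0 → take C=(7.0821,-4.9150) (cross=-44.974)
ex = (C−B)/|BC| = (0.9887,-0.1501); ey = (0.1501,0.9887)
P = B + 3.28·ex + -2.14·ey = (1.1056,-6.1721)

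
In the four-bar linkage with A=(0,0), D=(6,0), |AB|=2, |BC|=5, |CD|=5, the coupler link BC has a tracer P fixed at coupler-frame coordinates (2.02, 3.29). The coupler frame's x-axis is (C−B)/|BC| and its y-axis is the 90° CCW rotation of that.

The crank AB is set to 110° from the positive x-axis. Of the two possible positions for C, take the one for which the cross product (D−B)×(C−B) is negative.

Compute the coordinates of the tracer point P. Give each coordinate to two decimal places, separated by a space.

A=(0,0), D=(6.00,0)
B = A + 2.00·(cos110°, sin110°) = (-0.6840, 1.8794)
|BD| = 6.9432
circle(B,5.00) ∩ circle(D,5.00): a=3.4716, h=3.5983
  candidates: C₊=(3.6320,4.4037) cross=24.984; C₋=(1.6840,-2.5243) cross=-24.984
  mode - wants cross < 0 → take C=(1.6840,-2.5243) (cross=-24.984)
ex = (C−B)/|BC| = (0.4736,-0.8807); ey = (0.8807,0.4736)
P = B + 2.02·ex + 3.29·ey = (3.1703,1.6585)

3.17 1.66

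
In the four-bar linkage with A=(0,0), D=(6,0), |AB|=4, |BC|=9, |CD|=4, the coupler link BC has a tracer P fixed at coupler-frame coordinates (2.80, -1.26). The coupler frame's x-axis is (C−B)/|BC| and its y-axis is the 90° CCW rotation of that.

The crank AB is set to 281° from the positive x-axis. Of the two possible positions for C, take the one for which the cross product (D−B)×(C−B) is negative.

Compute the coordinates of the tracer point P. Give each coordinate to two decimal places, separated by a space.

3.78 -4.52

A=(0,0), D=(6.00,0)
B = A + 4.00·(cos281°, sin281°) = (0.7632, -3.9265)
|BD| = 6.5453
circle(B,9.00) ∩ circle(D,4.00): a=8.2380, h=3.6242
  candidates: C₊=(5.1802,3.9151) cross=23.721; C₋=(9.5284,-1.8842) cross=-23.721
  mode - wants cross < 0 → take C=(9.5284,-1.8842) (cross=-23.721)
ex = (C−B)/|BC| = (0.9739,0.2269); ey = (-0.2269,0.9739)
P = B + 2.80·ex + -1.26·ey = (3.7761,-4.5182)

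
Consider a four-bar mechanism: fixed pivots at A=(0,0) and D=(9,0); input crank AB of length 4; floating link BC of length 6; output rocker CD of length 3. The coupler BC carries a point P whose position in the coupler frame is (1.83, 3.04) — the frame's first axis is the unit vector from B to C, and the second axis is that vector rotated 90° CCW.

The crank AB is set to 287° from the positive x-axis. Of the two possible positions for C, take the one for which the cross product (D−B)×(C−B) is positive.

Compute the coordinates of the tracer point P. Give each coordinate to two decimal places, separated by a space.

0.85 -0.29

A=(0,0), D=(9.00,0)
B = A + 4.00·(cos287°, sin287°) = (1.1695, -3.8252)
|BD| = 8.7149
circle(B,6.00) ∩ circle(D,3.00): a=5.9065, h=1.0550
  candidates: C₊=(6.0135,-0.2847) cross=9.194; C₋=(6.9397,-2.1806) cross=-9.194
  mode + wants cross > 0 → take C=(6.0135,-0.2847) (cross=9.194)
ex = (C−B)/|BC| = (0.8073,0.5901); ey = (-0.5901,0.8073)
P = B + 1.83·ex + 3.04·ey = (0.8531,-0.2910)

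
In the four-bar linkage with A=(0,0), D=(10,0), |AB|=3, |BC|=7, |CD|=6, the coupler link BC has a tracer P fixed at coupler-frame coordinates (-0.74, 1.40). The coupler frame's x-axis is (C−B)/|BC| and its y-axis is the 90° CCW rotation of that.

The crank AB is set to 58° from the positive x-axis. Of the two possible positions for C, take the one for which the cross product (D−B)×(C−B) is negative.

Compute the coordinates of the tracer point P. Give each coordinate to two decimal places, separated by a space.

A=(0,0), D=(10.00,0)
B = A + 3.00·(cos58°, sin58°) = (1.5898, 2.5441)
|BD| = 8.7866
circle(B,7.00) ∩ circle(D,6.00): a=5.1331, h=4.7594
  candidates: C₊=(7.8810,5.6134) cross=41.819; C₋=(5.1249,-3.4976) cross=-41.819
  mode - wants cross < 0 → take C=(5.1249,-3.4976) (cross=-41.819)
ex = (C−B)/|BC| = (0.5050,-0.8631); ey = (0.8631,0.5050)
P = B + -0.74·ex + 1.40·ey = (2.4244,3.8899)

2.42 3.89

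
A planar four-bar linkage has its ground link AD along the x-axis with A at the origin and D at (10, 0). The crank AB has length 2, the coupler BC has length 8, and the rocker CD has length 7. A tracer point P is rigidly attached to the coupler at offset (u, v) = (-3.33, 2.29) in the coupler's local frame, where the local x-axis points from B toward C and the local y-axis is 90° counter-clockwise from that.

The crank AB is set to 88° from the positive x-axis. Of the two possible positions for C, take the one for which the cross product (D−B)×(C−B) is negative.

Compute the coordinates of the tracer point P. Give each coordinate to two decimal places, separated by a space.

0.03 6.04

A=(0,0), D=(10.00,0)
B = A + 2.00·(cos88°, sin88°) = (0.0698, 1.9988)
|BD| = 10.1294
circle(B,8.00) ∩ circle(D,7.00): a=5.8051, h=5.5046
  candidates: C₊=(6.8470,6.2497) cross=55.758; C₋=(4.6746,-4.5431) cross=-55.758
  mode - wants cross < 0 → take C=(4.6746,-4.5431) (cross=-55.758)
ex = (C−B)/|BC| = (0.5756,-0.8177); ey = (0.8177,0.5756)
P = B + -3.33·ex + 2.29·ey = (0.0257,6.0400)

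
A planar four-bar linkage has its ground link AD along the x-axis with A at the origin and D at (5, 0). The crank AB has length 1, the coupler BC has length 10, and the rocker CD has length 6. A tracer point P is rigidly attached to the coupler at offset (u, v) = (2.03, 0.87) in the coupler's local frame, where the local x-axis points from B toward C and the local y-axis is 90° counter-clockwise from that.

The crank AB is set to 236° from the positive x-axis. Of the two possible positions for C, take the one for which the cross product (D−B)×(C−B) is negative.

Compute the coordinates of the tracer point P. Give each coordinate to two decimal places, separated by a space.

1.65 -0.83

A=(0,0), D=(5.00,0)
B = A + 1.00·(cos236°, sin236°) = (-0.5592, -0.8290)
|BD| = 5.6207
circle(B,10.00) ∩ circle(D,6.00): a=8.5036, h=5.2620
  candidates: C₊=(7.0753,5.6297) cross=29.576; C₋=(8.6275,-4.7792) cross=-29.576
  mode - wants cross < 0 → take C=(8.6275,-4.7792) (cross=-29.576)
ex = (C−B)/|BC| = (0.9187,-0.3950); ey = (0.3950,0.9187)
P = B + 2.03·ex + 0.87·ey = (1.6494,-0.8317)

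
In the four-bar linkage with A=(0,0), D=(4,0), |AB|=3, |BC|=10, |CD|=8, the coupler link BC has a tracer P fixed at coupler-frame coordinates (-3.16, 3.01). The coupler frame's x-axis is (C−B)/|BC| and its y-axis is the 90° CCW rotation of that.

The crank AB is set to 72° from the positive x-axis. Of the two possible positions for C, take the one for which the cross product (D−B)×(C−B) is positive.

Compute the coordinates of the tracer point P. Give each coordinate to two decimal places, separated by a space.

A=(0,0), D=(4.00,0)
B = A + 3.00·(cos72°, sin72°) = (0.9271, 2.8532)
|BD| = 4.1933
circle(B,10.00) ∩ circle(D,8.00): a=6.3892, h=7.6927
  candidates: C₊=(10.8435,4.1433) cross=32.258; C₋=(0.3750,-7.1316) cross=-32.258
  mode + wants cross > 0 → take C=(10.8435,4.1433) (cross=32.258)
ex = (C−B)/|BC| = (0.9916,0.1290); ey = (-0.1290,0.9916)
P = B + -3.16·ex + 3.01·ey = (-2.5949,5.4303)

-2.59 5.43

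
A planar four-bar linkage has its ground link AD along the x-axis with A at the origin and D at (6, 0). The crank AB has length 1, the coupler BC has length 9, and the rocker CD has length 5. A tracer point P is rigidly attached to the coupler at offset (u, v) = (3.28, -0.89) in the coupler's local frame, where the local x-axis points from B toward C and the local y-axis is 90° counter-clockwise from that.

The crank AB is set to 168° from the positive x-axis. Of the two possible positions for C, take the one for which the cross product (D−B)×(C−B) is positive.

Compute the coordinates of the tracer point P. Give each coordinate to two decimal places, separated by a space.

A=(0,0), D=(6.00,0)
B = A + 1.00·(cos168°, sin168°) = (-0.9781, 0.2079)
|BD| = 6.9812
circle(B,9.00) ∩ circle(D,5.00): a=7.5014, h=4.9729
  candidates: C₊=(6.6680,4.9552) cross=34.717; C₋=(6.3718,-4.9862) cross=-34.717
  mode + wants cross > 0 → take C=(6.6680,4.9552) (cross=34.717)
ex = (C−B)/|BC| = (0.8496,0.5275); ey = (-0.5275,0.8496)
P = B + 3.28·ex + -0.89·ey = (2.2779,1.1819)

2.28 1.18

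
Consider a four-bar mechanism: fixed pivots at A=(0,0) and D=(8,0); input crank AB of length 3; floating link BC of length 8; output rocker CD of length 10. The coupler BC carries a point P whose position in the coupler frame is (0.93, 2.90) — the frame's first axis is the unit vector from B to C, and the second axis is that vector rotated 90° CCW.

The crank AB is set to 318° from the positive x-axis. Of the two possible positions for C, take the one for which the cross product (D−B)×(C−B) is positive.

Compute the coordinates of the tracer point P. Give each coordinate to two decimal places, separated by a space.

-0.82 -2.04

A=(0,0), D=(8.00,0)
B = A + 3.00·(cos318°, sin318°) = (2.2294, -2.0074)
|BD| = 6.1098
circle(B,8.00) ∩ circle(D,10.00): a=0.1088, h=7.9993
  candidates: C₊=(-0.2960,5.5835) cross=48.873; C₋=(4.9604,-9.5268) cross=-48.873
  mode + wants cross > 0 → take C=(-0.2960,5.5835) (cross=48.873)
ex = (C−B)/|BC| = (-0.3157,0.9489); ey = (-0.9489,-0.3157)
P = B + 0.93·ex + 2.90·ey = (-0.8159,-2.0404)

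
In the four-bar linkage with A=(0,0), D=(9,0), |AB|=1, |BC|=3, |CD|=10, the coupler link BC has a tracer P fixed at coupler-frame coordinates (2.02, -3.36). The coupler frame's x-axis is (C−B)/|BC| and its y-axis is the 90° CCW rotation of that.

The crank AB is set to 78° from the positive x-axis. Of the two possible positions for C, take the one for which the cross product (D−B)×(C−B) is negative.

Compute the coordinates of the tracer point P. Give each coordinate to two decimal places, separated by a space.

A=(0,0), D=(9.00,0)
B = A + 1.00·(cos78°, sin78°) = (0.2079, 0.9781)
|BD| = 8.8463
circle(B,3.00) ∩ circle(D,10.00): a=-0.7202, h=2.9123
  candidates: C₊=(-0.1859,3.9522) cross=25.763; C₋=(-0.8299,-1.8366) cross=-25.763
  mode - wants cross < 0 → take C=(-0.8299,-1.8366) (cross=-25.763)
ex = (C−B)/|BC| = (-0.3459,-0.9383); ey = (0.9383,-0.3459)
P = B + 2.02·ex + -3.36·ey = (-3.6434,0.2452)

-3.64 0.25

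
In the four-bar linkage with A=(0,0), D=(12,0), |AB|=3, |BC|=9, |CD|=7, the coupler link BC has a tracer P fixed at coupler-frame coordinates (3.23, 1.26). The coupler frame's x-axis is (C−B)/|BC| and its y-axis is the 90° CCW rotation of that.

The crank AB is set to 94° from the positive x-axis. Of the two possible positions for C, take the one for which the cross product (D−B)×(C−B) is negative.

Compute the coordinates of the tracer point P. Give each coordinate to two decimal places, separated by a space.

A=(0,0), D=(12.00,0)
B = A + 3.00·(cos94°, sin94°) = (-0.2093, 2.9927)
|BD| = 12.5707
circle(B,9.00) ∩ circle(D,7.00): a=7.5582, h=4.8861
  candidates: C₊=(8.2948,5.9390) cross=61.422; C₋=(5.9683,-3.5523) cross=-61.422
  mode - wants cross < 0 → take C=(5.9683,-3.5523) (cross=-61.422)
ex = (C−B)/|BC| = (0.6864,-0.7272); ey = (0.7272,0.6864)
P = B + 3.23·ex + 1.26·ey = (2.9241,1.5086)

2.92 1.51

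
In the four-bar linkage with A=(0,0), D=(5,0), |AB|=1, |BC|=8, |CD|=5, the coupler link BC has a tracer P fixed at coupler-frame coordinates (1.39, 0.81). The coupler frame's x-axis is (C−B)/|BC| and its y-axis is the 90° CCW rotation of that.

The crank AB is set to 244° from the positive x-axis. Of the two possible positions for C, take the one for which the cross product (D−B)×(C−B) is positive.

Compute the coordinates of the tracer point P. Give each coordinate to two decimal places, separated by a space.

-0.10 0.67

A=(0,0), D=(5.00,0)
B = A + 1.00·(cos244°, sin244°) = (-0.4384, -0.8988)
|BD| = 5.5121
circle(B,8.00) ∩ circle(D,5.00): a=6.2937, h=4.9385
  candidates: C₊=(4.9658,4.9999) cross=27.222; C₋=(6.5764,-4.7450) cross=-27.222
  mode + wants cross > 0 → take C=(4.9658,4.9999) (cross=27.222)
ex = (C−B)/|BC| = (0.6755,0.7373); ey = (-0.7373,0.6755)
P = B + 1.39·ex + 0.81·ey = (-0.0966,0.6733)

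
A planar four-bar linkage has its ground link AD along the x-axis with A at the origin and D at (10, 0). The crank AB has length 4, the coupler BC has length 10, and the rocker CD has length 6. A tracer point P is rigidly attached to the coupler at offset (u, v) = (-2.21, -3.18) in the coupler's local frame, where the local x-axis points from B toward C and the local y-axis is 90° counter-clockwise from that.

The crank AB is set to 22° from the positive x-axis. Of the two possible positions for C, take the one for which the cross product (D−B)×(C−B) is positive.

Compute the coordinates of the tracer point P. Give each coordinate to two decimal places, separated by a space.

A=(0,0), D=(10.00,0)
B = A + 4.00·(cos22°, sin22°) = (3.7087, 1.4984)
|BD| = 6.4672
circle(B,10.00) ∩ circle(D,6.00): a=8.1816, h=5.7499
  candidates: C₊=(12.9999,5.1962) cross=37.186; C₋=(10.3355,-5.9906) cross=-37.186
  mode + wants cross > 0 → take C=(12.9999,5.1962) (cross=37.186)
ex = (C−B)/|BC| = (0.9291,0.3698); ey = (-0.3698,0.9291)
P = B + -2.21·ex + -3.18·ey = (2.8313,-2.2734)

2.83 -2.27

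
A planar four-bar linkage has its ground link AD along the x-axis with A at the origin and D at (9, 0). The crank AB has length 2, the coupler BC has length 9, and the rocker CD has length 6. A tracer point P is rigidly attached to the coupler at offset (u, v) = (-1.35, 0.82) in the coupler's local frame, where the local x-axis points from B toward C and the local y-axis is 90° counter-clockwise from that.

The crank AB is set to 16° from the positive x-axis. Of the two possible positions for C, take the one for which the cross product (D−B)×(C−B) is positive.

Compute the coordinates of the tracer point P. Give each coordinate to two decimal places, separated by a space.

A=(0,0), D=(9.00,0)
B = A + 2.00·(cos16°, sin16°) = (1.9225, 0.5513)
|BD| = 7.0989
circle(B,9.00) ∩ circle(D,6.00): a=6.7190, h=5.9880
  candidates: C₊=(9.0862,5.9994) cross=42.508; C₋=(8.1562,-5.9404) cross=-42.508
  mode + wants cross > 0 → take C=(9.0862,5.9994) (cross=42.508)
ex = (C−B)/|BC| = (0.7960,0.6053); ey = (-0.6053,0.7960)
P = B + -1.35·ex + 0.82·ey = (0.3516,0.3867)

0.35 0.39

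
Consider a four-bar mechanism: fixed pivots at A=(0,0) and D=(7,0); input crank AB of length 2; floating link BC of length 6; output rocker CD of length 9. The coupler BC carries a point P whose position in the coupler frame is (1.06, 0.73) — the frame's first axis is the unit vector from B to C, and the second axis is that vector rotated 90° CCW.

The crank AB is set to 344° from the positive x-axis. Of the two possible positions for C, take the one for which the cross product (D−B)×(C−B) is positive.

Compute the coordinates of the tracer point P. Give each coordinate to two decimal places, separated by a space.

0.82 0.12

A=(0,0), D=(7.00,0)
B = A + 2.00·(cos344°, sin344°) = (1.9225, -0.5513)
|BD| = 5.1073
circle(B,6.00) ∩ circle(D,9.00): a=-1.8518, h=5.7071
  candidates: C₊=(-0.5345,4.9226) cross=29.148; C₋=(0.6976,-6.4249) cross=-29.148
  mode + wants cross > 0 → take C=(-0.5345,4.9226) (cross=29.148)
ex = (C−B)/|BC| = (-0.4095,0.9123); ey = (-0.9123,-0.4095)
P = B + 1.06·ex + 0.73·ey = (0.8225,0.1168)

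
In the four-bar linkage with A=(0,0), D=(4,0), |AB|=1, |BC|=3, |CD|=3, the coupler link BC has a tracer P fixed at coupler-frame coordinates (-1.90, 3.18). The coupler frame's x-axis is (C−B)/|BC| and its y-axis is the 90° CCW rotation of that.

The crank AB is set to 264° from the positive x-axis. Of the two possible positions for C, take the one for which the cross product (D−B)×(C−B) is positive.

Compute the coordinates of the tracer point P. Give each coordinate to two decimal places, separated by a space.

A=(0,0), D=(4.00,0)
B = A + 1.00·(cos264°, sin264°) = (-0.1045, -0.9945)
|BD| = 4.2233
circle(B,3.00) ∩ circle(D,3.00): a=2.1116, h=2.1309
  candidates: C₊=(1.4459,1.5738) cross=9.000; C₋=(2.4495,-2.5683) cross=-9.000
  mode + wants cross > 0 → take C=(1.4459,1.5738) (cross=9.000)
ex = (C−B)/|BC| = (0.5168,0.8561); ey = (-0.8561,0.5168)
P = B + -1.90·ex + 3.18·ey = (-3.8089,-0.9776)

-3.81 -0.98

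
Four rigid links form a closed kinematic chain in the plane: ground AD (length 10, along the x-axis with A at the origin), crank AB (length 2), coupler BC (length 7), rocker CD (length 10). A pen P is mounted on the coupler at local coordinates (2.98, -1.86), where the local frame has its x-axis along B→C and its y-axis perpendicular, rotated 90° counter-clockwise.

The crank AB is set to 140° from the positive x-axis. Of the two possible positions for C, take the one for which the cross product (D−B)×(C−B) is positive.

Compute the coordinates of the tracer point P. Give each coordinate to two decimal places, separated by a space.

A=(0,0), D=(10.00,0)
B = A + 2.00·(cos140°, sin140°) = (-1.5321, 1.2856)
|BD| = 11.6035
circle(B,7.00) ∩ circle(D,10.00): a=3.6042, h=6.0008
  candidates: C₊=(2.7147,6.8502) cross=69.631; C₋=(1.3850,-5.0776) cross=-69.631
  mode + wants cross > 0 → take C=(2.7147,6.8502) (cross=69.631)
ex = (C−B)/|BC| = (0.6067,0.7949); ey = (-0.7949,0.6067)
P = B + 2.98·ex + -1.86·ey = (1.7544,2.5261)

1.75 2.53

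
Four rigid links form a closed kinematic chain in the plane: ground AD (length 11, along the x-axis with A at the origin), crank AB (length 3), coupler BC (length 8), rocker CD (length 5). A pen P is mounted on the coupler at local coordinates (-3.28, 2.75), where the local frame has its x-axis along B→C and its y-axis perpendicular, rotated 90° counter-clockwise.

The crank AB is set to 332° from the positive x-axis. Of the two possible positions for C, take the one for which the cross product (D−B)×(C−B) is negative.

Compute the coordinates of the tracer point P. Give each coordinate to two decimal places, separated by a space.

0.88 2.49

A=(0,0), D=(11.00,0)
B = A + 3.00·(cos332°, sin332°) = (2.6488, -1.4084)
|BD| = 8.4691
circle(B,8.00) ∩ circle(D,5.00): a=6.5370, h=4.6116
  candidates: C₊=(8.3279,4.2261) cross=39.056; C₋=(9.8618,-4.8687) cross=-39.056
  mode - wants cross < 0 → take C=(9.8618,-4.8687) (cross=-39.056)
ex = (C−B)/|BC| = (0.9016,-0.4325); ey = (0.4325,0.9016)
P = B + -3.28·ex + 2.75·ey = (0.8810,2.4898)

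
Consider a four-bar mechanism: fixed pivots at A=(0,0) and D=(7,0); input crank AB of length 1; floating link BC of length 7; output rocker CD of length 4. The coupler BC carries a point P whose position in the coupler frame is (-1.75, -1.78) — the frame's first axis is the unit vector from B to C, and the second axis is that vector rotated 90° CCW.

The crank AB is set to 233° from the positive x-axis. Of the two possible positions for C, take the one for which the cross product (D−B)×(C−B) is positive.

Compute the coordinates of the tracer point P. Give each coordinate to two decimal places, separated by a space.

-0.91 -3.28

A=(0,0), D=(7.00,0)
B = A + 1.00·(cos233°, sin233°) = (-0.6018, -0.7986)
|BD| = 7.6437
circle(B,7.00) ∩ circle(D,4.00): a=5.9805, h=3.6378
  candidates: C₊=(4.9658,3.4442) cross=27.806; C₋=(5.7260,-3.7917) cross=-27.806
  mode + wants cross > 0 → take C=(4.9658,3.4442) (cross=27.806)
ex = (C−B)/|BC| = (0.7954,0.6061); ey = (-0.6061,0.7954)
P = B + -1.75·ex + -1.78·ey = (-0.9148,-3.2751)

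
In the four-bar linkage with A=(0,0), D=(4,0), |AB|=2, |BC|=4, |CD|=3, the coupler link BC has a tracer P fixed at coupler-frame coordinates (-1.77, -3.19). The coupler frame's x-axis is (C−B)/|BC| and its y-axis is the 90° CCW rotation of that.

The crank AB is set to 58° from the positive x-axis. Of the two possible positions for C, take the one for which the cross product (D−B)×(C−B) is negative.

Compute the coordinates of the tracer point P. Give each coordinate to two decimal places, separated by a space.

-2.45 2.70

A=(0,0), D=(4.00,0)
B = A + 2.00·(cos58°, sin58°) = (1.0598, 1.6961)
|BD| = 3.3943
circle(B,4.00) ∩ circle(D,3.00): a=2.7283, h=2.9251
  candidates: C₊=(4.8848,2.8666) cross=9.929; C₋=(1.9614,-2.2010) cross=-9.929
  mode - wants cross < 0 → take C=(1.9614,-2.2010) (cross=-9.929)
ex = (C−B)/|BC| = (0.2254,-0.9743); ey = (0.9743,0.2254)
P = B + -1.77·ex + -3.19·ey = (-2.4470,2.7015)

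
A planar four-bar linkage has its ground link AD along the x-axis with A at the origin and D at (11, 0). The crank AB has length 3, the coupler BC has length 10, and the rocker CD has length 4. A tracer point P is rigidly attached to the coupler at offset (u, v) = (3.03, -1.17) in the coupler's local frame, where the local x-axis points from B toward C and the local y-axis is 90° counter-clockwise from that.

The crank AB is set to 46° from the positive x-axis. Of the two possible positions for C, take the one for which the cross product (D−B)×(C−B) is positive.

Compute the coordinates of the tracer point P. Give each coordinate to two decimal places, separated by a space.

A=(0,0), D=(11.00,0)
B = A + 3.00·(cos46°, sin46°) = (2.0840, 2.1580)
|BD| = 9.1735
circle(B,10.00) ∩ circle(D,4.00): a=9.1652, h=4.0000
  candidates: C₊=(11.9329,3.8897) cross=36.694; C₋=(10.0509,-3.8858) cross=-36.694
  mode + wants cross > 0 → take C=(11.9329,3.8897) (cross=36.694)
ex = (C−B)/|BC| = (0.9849,0.1732); ey = (-0.1732,0.9849)
P = B + 3.03·ex + -1.17·ey = (5.2708,1.5304)

5.27 1.53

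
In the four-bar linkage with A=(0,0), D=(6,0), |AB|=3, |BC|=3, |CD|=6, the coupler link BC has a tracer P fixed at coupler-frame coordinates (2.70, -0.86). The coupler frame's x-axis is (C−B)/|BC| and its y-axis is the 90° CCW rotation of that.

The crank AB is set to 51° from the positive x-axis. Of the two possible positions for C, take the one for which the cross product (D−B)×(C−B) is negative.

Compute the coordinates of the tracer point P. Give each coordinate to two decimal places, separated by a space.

A=(0,0), D=(6.00,0)
B = A + 3.00·(cos51°, sin51°) = (1.8880, 2.3314)
|BD| = 4.7270
circle(B,3.00) ∩ circle(D,6.00): a=-0.4924, h=2.9593
  candidates: C₊=(2.9192,5.1486) cross=13.989; C₋=(0.0000,0.0000) cross=-13.989
  mode - wants cross < 0 → take C=(0.0000,0.0000) (cross=-13.989)
ex = (C−B)/|BC| = (-0.6293,-0.7771); ey = (0.7771,-0.6293)
P = B + 2.70·ex + -0.86·ey = (-0.4795,0.7744)

-0.48 0.77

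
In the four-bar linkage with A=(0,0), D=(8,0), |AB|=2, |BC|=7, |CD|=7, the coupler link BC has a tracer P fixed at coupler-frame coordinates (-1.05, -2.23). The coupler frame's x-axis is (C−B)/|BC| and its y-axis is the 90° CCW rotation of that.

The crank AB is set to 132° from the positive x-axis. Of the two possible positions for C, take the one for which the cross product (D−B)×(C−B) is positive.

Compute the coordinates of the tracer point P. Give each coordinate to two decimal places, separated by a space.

-0.77 -0.91

A=(0,0), D=(8.00,0)
B = A + 2.00·(cos132°, sin132°) = (-1.3383, 1.4863)
|BD| = 9.4558
circle(B,7.00) ∩ circle(D,7.00): a=4.7279, h=5.1621
  candidates: C₊=(4.1423,5.8410) cross=48.811; C₋=(2.5195,-4.3548) cross=-48.811
  mode + wants cross > 0 → take C=(4.1423,5.8410) (cross=48.811)
ex = (C−B)/|BC| = (0.7829,0.6221); ey = (-0.6221,0.7829)
P = B + -1.05·ex + -2.23·ey = (-0.7730,-0.9129)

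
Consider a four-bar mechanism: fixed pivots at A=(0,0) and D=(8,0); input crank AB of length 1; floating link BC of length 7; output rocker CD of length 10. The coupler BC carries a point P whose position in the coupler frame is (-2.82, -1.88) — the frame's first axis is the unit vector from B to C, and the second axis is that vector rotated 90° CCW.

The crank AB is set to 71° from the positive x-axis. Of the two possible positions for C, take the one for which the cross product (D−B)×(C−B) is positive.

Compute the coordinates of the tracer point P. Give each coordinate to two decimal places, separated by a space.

A=(0,0), D=(8.00,0)
B = A + 1.00·(cos71°, sin71°) = (0.3256, 0.9455)
|BD| = 7.7325
circle(B,7.00) ∩ circle(D,10.00): a=0.5684, h=6.9769
  candidates: C₊=(1.7429,7.8005) cross=53.948; C₋=(0.0366,-6.0485) cross=-53.948
  mode + wants cross > 0 → take C=(1.7429,7.8005) (cross=53.948)
ex = (C−B)/|BC| = (0.2025,0.9793); ey = (-0.9793,0.2025)
P = B + -2.82·ex + -1.88·ey = (1.5957,-2.1967)

1.60 -2.20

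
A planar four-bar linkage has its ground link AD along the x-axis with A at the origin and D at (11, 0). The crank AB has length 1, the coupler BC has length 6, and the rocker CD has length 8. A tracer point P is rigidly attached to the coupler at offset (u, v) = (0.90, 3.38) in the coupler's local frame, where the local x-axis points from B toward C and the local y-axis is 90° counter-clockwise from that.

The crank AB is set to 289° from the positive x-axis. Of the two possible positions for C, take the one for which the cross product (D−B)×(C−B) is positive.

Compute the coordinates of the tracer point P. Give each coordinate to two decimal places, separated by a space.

A=(0,0), D=(11.00,0)
B = A + 1.00·(cos289°, sin289°) = (0.3256, -0.9455)
|BD| = 10.7162
circle(B,6.00) ∩ circle(D,8.00): a=4.0517, h=4.4254
  candidates: C₊=(3.9710,3.8201) cross=47.423; C₋=(4.7519,-4.9961) cross=-47.423
  mode + wants cross > 0 → take C=(3.9710,3.8201) (cross=47.423)
ex = (C−B)/|BC| = (0.6076,0.7943); ey = (-0.7943,0.6076)
P = B + 0.90·ex + 3.38·ey = (-1.8122,1.8229)

-1.81 1.82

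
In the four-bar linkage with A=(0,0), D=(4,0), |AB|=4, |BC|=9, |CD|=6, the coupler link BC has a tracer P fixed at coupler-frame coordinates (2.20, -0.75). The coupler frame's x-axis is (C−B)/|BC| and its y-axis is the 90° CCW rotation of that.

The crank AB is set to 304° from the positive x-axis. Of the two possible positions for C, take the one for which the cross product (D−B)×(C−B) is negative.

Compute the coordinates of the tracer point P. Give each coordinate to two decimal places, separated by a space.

4.49 -2.75

A=(0,0), D=(4.00,0)
B = A + 4.00·(cos304°, sin304°) = (2.2368, -3.3162)
|BD| = 3.7558
circle(B,9.00) ∩ circle(D,6.00): a=7.8687, h=4.3685
  candidates: C₊=(2.0737,5.6824) cross=16.407; C₋=(9.7881,1.5806) cross=-16.407
  mode - wants cross < 0 → take C=(9.7881,1.5806) (cross=-16.407)
ex = (C−B)/|BC| = (0.8390,0.5441); ey = (-0.5441,0.8390)
P = B + 2.20·ex + -0.75·ey = (4.4907,-2.7485)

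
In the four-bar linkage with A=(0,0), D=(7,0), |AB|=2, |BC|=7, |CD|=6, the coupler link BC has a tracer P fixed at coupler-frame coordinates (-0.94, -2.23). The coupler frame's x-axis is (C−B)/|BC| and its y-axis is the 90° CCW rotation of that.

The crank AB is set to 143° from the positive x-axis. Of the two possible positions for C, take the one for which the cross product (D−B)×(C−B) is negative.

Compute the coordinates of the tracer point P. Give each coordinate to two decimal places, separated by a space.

A=(0,0), D=(7.00,0)
B = A + 2.00·(cos143°, sin143°) = (-1.5973, 1.2036)
|BD| = 8.6811
circle(B,7.00) ∩ circle(D,6.00): a=5.0893, h=4.8061
  candidates: C₊=(4.1093,5.2577) cross=41.723; C₋=(2.7765,-4.2617) cross=-41.723
  mode - wants cross < 0 → take C=(2.7765,-4.2617) (cross=-41.723)
ex = (C−B)/|BC| = (0.6248,-0.7808); ey = (0.7808,0.6248)
P = B + -0.94·ex + -2.23·ey = (-3.9257,0.5442)

-3.93 0.54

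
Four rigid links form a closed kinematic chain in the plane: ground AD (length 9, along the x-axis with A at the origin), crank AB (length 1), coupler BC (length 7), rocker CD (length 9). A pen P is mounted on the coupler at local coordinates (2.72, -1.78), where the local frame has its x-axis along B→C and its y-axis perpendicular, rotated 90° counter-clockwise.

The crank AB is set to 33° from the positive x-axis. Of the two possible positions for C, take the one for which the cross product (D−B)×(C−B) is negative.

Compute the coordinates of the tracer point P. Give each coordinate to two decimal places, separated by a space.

A=(0,0), D=(9.00,0)
B = A + 1.00·(cos33°, sin33°) = (0.8387, 0.5446)
|BD| = 8.1795
circle(B,7.00) ∩ circle(D,9.00): a=2.1336, h=6.6669
  candidates: C₊=(3.4115,7.0547) cross=54.532; C₋=(2.5236,-6.2495) cross=-54.532
  mode - wants cross < 0 → take C=(2.5236,-6.2495) (cross=-54.532)
ex = (C−B)/|BC| = (0.2407,-0.9706); ey = (0.9706,0.2407)
P = B + 2.72·ex + -1.78·ey = (-0.2343,-2.5238)

-0.23 -2.52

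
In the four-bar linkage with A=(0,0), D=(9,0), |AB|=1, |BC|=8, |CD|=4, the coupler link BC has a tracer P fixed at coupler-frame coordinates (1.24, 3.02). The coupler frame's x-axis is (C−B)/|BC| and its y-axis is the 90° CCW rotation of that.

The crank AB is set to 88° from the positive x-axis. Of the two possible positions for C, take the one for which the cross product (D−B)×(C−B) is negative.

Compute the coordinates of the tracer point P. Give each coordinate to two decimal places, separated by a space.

2.71 2.87

A=(0,0), D=(9.00,0)
B = A + 1.00·(cos88°, sin88°) = (0.0349, 0.9994)
|BD| = 9.0206
circle(B,8.00) ∩ circle(D,4.00): a=7.1709, h=3.5466
  candidates: C₊=(7.5546,3.7297) cross=31.993; C₋=(6.7687,-3.3198) cross=-31.993
  mode - wants cross < 0 → take C=(6.7687,-3.3198) (cross=-31.993)
ex = (C−B)/|BC| = (0.8417,-0.5399); ey = (0.5399,0.8417)
P = B + 1.24·ex + 3.02·ey = (2.7092,2.8719)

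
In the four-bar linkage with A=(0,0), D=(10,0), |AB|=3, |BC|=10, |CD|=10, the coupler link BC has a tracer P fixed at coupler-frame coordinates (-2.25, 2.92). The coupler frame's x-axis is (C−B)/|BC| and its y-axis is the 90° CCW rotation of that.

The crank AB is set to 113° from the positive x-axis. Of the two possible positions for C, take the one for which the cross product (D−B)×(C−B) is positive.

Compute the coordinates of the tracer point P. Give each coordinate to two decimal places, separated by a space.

A=(0,0), D=(10.00,0)
B = A + 3.00·(cos113°, sin113°) = (-1.1722, 2.7615)
|BD| = 11.5084
circle(B,10.00) ∩ circle(D,10.00): a=5.7542, h=8.1786
  candidates: C₊=(6.3764,9.3204) cross=94.122; C₋=(2.4514,-6.5589) cross=-94.122
  mode + wants cross > 0 → take C=(6.3764,9.3204) (cross=94.122)
ex = (C−B)/|BC| = (0.7549,0.6559); ey = (-0.6559,0.7549)
P = B + -2.25·ex + 2.92·ey = (-4.7858,3.4900)

-4.79 3.49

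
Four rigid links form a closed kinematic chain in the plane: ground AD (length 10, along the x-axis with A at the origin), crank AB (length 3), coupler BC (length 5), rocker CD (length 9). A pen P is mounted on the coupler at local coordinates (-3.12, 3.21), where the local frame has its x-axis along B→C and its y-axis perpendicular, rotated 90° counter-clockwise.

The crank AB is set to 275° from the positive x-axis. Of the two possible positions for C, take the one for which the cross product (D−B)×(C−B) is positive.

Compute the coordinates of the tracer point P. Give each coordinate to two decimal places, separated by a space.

-3.48 -5.44

A=(0,0), D=(10.00,0)
B = A + 3.00·(cos275°, sin275°) = (0.2615, -2.9886)
|BD| = 10.1868
circle(B,5.00) ∩ circle(D,9.00): a=2.3447, h=4.4161
  candidates: C₊=(1.2074,1.9211) cross=44.986; C₋=(3.7986,-6.5225) cross=-44.986
  mode + wants cross > 0 → take C=(1.2074,1.9211) (cross=44.986)
ex = (C−B)/|BC| = (0.1892,0.9819); ey = (-0.9819,0.1892)
P = B + -3.12·ex + 3.21·ey = (-3.4808,-5.4449)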